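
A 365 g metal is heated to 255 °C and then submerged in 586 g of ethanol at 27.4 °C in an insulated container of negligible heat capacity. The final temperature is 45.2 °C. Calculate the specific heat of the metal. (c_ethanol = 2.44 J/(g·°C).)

c ≈ 0.332 J/(g·°C)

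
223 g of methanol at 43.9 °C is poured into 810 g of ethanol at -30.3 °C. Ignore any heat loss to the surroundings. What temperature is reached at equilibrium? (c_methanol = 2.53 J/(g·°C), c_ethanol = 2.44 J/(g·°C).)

T_f ≈ -13.8 °C

T_f is the heat-capacity-weighted average of the initial temperatures:
T_f = (564.19×43.9 + 1976.4×(-30.3)) / (564.19 + 1976.4)
    = -35117 / 2540.6 ≈ -13.82 °C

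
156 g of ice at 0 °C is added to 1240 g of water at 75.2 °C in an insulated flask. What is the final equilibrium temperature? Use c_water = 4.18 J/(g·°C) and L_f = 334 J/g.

T_f ≈ 57.9 °C

Net heat exchanged in the isolated system is zero:
latent heat to melt: 156·334 = 52104; warm the meltwater: 652.08 T; water: 5183.2(T − 75.2)
5835.3 T = 389777 − 52104 = 337673
T ≈ 57.87 °C — above 0 °C, consistent with complete melting.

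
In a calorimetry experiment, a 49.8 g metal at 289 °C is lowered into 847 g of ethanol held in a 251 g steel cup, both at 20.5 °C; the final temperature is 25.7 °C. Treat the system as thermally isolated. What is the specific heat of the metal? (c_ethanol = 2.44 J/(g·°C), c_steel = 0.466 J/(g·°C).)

Let T be the final temperature. ΣQ_i = 0:
49.8·c·(25.7 − 289) + 847·2.44·(25.7 − 20.5) + 251·0.466·(25.7 − 20.5) = 0
-13112 c = -11355
c = -11355/-13112 ≈ 0.866 J/(g·°C)

c ≈ 0.866 J/(g·°C)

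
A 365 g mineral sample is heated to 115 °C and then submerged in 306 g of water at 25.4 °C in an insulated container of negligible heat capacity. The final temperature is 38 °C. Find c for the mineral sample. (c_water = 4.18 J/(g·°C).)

c ≈ 0.573 J/(g·°C)

Net heat exchanged in the isolated system is zero:
365×c×(38 − 115) + 306×4.18×(38 − 25.4) = 0
-28105 c = -16116
c = -16116/-28105 ≈ 0.5734 J/(g·°C)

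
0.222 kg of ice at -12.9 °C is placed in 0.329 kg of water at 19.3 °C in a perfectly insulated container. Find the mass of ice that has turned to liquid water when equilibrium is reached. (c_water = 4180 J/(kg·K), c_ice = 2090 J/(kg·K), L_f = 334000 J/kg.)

m_melted ≈ 0.0615 kg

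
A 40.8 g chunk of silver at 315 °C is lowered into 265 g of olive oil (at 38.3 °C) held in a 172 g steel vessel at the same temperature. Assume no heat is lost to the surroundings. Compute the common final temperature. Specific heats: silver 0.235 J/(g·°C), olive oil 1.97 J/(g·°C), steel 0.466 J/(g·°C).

Taking heat into each body as positive, Σ m c ΔT = 0:
40.8×0.235×(T − 315) + 265×1.97×(T − 38.3) + 172×0.466×(T − 38.3) = 0
9.588(T − 315) + 522.05(T − 38.3) + 80.15(T − 38.3) = 0
611.79 T = 26085
T = 26085 / 611.79 = 42.6 °C

T_f ≈ 42.6 °C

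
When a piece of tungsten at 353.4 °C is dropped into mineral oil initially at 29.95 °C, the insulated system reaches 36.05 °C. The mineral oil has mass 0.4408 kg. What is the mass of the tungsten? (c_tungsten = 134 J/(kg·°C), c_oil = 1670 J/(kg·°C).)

m ≈ 0.106 kg

Heat lost by the tungsten = heat gained by the oil:
m×134×(353.4 − 36.05) = 0.4408×1670×(36.05 − 29.95)
42525 m = 4490.4  ⇒  m ≈ 0.1056 kg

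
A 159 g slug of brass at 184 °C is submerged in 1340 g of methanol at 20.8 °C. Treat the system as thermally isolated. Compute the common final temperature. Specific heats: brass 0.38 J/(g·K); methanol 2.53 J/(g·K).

Taking heat into each body as positive, Σ m c ΔT = 0:
159*0.38*(T − 184) + 1340*2.53*(T − 20.8) = 0
3450.6 T = 81633
T ≈ 23.66 °C

T_f ≈ 23.7 °C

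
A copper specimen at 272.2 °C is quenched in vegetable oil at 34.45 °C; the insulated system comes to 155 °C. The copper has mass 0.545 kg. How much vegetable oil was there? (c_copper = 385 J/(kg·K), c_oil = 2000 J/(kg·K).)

m ≈ 0.102 kg

Heat lost by the copper = heat gained by the oil:
0.545×385×(272.2 − 155) = m×2000×(155 − 34.45)
241100 m = 24591  ⇒  m ≈ 0.102 kg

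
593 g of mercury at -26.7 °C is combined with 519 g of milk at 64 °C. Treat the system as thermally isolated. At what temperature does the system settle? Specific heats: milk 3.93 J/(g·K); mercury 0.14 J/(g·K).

T_f ≈ 60.5 °C

Set heat shed by the hot body equal to heat absorbed by the cold body:
519·3.93·(64 − T) = 593·0.14·(T − (-26.7))
2039.7(64 − T) = 83.02(T − (-26.7))
2122.7 T = 128322  ⇒  T ≈ 60.45 °C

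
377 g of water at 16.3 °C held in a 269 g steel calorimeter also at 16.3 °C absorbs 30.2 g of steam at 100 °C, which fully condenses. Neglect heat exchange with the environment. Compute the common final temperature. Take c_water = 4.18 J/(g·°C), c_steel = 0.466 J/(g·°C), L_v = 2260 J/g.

Taking heat into each body as positive, Σ m c ΔT = 0:
condense steam: −30.2×2260 = −68252; condensate cools 100→T: 30.2×4.18×(T − 100) = 126.24(T − 100); original water: 1575.9(T − 16.3); steel cup: 269×0.466×(T − 16.3) = 125.35(T − 16.3)
1827.5 T = 68252 + 12624 + 27730 = 108605
T ≈ 59.43 °C, under the boiling point, so the assumption holds.

T_f ≈ 59.4 °C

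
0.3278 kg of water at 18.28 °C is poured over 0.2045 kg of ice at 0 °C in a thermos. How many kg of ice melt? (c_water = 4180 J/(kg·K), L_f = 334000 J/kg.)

m_melted ≈ 0.075 kg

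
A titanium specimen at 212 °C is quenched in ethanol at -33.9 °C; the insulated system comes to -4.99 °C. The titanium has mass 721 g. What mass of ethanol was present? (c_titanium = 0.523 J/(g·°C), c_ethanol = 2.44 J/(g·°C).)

m ≈ 1160 g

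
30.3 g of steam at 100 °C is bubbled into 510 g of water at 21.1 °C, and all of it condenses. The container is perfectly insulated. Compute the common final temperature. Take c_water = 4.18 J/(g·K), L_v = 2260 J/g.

T_f ≈ 55.8 °C

Heat gained plus heat lost sum to zero:
latent heat released on condensation: 30.3×2260 = 68478; condensate cools 100→T: 30.3×4.18×(T − 100) = 126.65(T − 100); water warms: 510×4.18×(T − 21.1) = 2131.8(T − 21.1)
2258.5 T = 68478 + 12665 + 44981 = 126124
T ≈ 55.85 °C (< 100 °C, so full condensation is consistent).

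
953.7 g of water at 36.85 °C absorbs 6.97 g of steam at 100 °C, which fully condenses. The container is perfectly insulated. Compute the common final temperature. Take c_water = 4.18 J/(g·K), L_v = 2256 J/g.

T_f ≈ 41.2 °C

Energy balance with sensible and latent terms:
latent heat released on condensation: 6.97·2256 = 15724
  condensate cools 100→T: 6.97·4.18·(T − 100) = 29.13(T − 100)
  water warms: 953.7·4.18·(T − 36.85) = 3986.5(T − 36.85)
4015.6 T = 15724 + 2913.5 + 146901 = 165539
T ≈ 41.22 °C — below 100 °C, confirming all the steam condensed.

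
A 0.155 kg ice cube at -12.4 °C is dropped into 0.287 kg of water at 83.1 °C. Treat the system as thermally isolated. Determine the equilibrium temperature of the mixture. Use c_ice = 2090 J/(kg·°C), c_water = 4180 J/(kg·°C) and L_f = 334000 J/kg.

T_f ≈ 23.8 °C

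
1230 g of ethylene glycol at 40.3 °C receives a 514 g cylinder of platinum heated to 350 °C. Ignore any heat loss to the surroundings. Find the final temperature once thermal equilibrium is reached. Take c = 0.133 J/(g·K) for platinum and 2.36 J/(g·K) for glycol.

T_f ≈ 47.4 °C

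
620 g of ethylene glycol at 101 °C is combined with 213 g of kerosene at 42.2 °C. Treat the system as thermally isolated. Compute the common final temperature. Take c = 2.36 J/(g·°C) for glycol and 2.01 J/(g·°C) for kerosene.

T_f ≈ 87.7 °C

Conservation of energy gives ΣQ = 0:
620·2.36·(T − 101) + 213·2.01·(T − 42.2) = 0
1463.2(T − 101) + 428.13(T − 42.2) = 0
1891.3 T = 165850
T ≈ 87.69 °C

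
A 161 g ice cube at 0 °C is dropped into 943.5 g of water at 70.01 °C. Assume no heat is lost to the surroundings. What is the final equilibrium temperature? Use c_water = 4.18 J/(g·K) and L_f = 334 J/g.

Let T be the final temperature. ΣQ_i = 0:
fusion: m_ice L_f = 161×334 = 53774; meltwater 0→T: 161×4.18×T = 672.98 T; water: 3943.8(T − 70.01)
4616.8 T = 276108 − 53774 = 222334
T ≈ 48.16 °C. Since T > 0 °C, the all-ice-melts assumption holds.

T_f ≈ 48.2 °C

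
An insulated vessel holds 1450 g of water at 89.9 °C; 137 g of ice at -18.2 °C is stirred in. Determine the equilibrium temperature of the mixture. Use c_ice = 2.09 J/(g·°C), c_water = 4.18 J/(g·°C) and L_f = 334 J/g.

T_f ≈ 74.5 °C

Taking heat into each body as positive, Σ m c ΔT = 0:
warm ice to 0 °C: 137×2.09×(0 − (-18.2)) = 5211.2
  fusion: m_ice L_f = 137×334 = 45758
  meltwater 0→T: 137×4.18×T = 572.66 T
  water cools: 1450×4.18×(T − 89.9) = 6061(T − 89.9)
6633.7 T = 544884 − 50969 = 493915
T ≈ 74.46 °C (positive, so assuming full melt was valid).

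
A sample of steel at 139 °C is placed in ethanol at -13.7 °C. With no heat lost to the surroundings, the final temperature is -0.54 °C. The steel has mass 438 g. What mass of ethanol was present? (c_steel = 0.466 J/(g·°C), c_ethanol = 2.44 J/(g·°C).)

m ≈ 887 g

Net heat exchanged in the isolated system is zero:
438×0.466×(-0.54 − 139) + m×2.44×(-0.54 − (-13.7)) = 0
32.11 m = 28481
m = 28481/32.11 ≈ 887 g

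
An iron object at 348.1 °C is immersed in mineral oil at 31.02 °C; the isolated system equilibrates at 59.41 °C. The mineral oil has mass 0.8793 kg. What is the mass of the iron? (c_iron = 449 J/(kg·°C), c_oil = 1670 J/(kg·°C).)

m ≈ 0.322 kg

Setting the total heat transfer to zero:
m×449×(59.41 − 348.1) + 0.8793×1670×(59.41 − 31.02) = 0
-129622 m = -41689
m = -41689/-129622 ≈ 0.3216 kg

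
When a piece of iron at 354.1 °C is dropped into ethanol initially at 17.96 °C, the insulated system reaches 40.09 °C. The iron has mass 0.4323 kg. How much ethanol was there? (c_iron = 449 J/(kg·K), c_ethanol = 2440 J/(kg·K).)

Heat lost by the iron = heat gained by the ethanol:
0.4323·449·(354.1 − 40.09) = m·2440·(40.09 − 17.96)
53997 m = 60950  ⇒  m ≈ 1.129 kg

m ≈ 1.13 kg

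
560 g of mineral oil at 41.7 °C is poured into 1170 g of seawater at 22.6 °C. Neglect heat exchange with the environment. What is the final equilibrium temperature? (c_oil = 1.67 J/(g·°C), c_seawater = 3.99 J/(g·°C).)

T_f ≈ 25.8 °C

T_f = Σ m_i c_i T_i / Σ m_i c_i:
T_f = (935.2×41.7 + 4668.3×22.6) / (935.2 + 4668.3)
    = 144501 / 5603.5 ≈ 25.79 °C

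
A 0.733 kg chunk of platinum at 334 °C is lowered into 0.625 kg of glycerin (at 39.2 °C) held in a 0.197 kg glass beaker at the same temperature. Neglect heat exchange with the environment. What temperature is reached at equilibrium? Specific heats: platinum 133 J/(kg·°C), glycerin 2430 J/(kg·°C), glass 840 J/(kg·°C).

T_f ≈ 55.3 °C

Conservation of energy gives ΣQ = 0:
0.733·133·(T − 334) + 0.625·2430·(T − 39.2) + 0.197·840·(T − 39.2) = 0
(97.49 + 1518.8 + 165.48) T = 97.49·334 + 1518.8·39.2 + 165.48·39.2
T = 98583 / 1781.7 = 55.3 °C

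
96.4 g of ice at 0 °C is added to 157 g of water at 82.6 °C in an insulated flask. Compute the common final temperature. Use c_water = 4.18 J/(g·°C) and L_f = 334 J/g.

T_f ≈ 20.8 °C

Sum of m c ΔT and latent-heat terms is zero:
melt ice: 96.4×334 = 32198
  meltwater 0→T: 96.4×4.18×T = 402.95 T
  water cools: 157×4.18×(T − 82.6) = 656.26(T − 82.6)
1059.2 T = 54207 − 32198 = 22009
T ≈ 20.78 °C — above 0 °C, consistent with complete melting.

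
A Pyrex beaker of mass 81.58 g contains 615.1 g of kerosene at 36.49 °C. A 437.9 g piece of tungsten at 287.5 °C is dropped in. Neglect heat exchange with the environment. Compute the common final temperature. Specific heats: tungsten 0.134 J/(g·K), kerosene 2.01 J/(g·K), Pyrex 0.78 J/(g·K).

Heat gained plus heat lost sum to zero:
437.9×0.134×(T − 287.5) + 615.1×2.01×(T − 36.49) + 81.58×0.78×(T − 36.49) = 0
58.68(T − 287.5) + 1236.4(T − 36.49) + 63.63(T − 36.49) = 0
(58.68 + 1236.4 + 63.63) T = 58.68×287.5 + 1236.4×36.49 + 63.63×36.49
T = 64306 / 1358.7 = 47.3 °C

T_f ≈ 47.3 °C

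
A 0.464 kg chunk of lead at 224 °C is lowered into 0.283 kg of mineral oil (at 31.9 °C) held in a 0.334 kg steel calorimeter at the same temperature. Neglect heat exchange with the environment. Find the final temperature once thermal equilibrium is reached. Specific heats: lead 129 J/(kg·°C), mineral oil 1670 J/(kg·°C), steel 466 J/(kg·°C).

Net heat exchanged in the isolated system is zero:
0.464*129*(T − 224) + 0.283*1670*(T − 31.9) + 0.334*466*(T − 31.9) = 0
59.86(T − 224) + 472.61(T − 31.9) + 155.64(T − 31.9) = 0
688.11 T = 33449
T = 33449/688.11 ≈ 48.61 °C

T_f ≈ 48.6 °C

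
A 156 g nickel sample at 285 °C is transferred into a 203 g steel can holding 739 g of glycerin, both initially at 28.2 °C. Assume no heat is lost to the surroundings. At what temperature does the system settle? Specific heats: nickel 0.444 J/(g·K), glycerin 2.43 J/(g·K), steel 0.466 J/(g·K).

Energy conservation, ΣQ = 0:
156*0.444*(T − 285) + 739*2.43*(T − 28.2) + 203*0.466*(T − 28.2) = 0
69.26(T − 285) + 1795.8(T − 28.2) + 94.6(T − 28.2) = 0
(69.26 + 1795.8 + 94.6) T = 69.26*285 + 1795.8*28.2 + 94.6*28.2
T = 73049 / 1959.6 = 37.3 °C

T_f ≈ 37.3 °C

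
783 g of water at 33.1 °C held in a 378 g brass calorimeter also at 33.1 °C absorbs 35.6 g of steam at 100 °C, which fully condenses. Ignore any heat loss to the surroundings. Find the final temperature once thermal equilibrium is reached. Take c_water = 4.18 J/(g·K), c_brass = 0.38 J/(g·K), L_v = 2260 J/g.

Energy conservation, ΣQ = 0:
steam→water at 100 °C releases m L_v = 35.6×2260 = 80456
  condensed water 100 °C→T: 148.81(T − 100)
  water warms: 783×4.18×(T − 33.1) = 3272.9(T − 33.1)
  brass cup: 378×0.38×(T − 33.1) = 143.64(T − 33.1)
3565.4 T = 80456 + 14881 + 113089 = 208426
T ≈ 58.46 °C, under the boiling point, so the assumption holds.

T_f ≈ 58.5 °C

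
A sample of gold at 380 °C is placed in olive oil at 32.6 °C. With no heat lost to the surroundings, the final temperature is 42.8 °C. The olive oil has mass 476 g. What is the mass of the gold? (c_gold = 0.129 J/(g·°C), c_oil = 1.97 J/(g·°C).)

m ≈ 220 g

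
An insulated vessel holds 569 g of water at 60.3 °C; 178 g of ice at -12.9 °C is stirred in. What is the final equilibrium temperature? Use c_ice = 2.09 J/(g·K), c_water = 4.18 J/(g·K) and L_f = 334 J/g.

Heat gained plus heat lost sum to zero:
ice -12.9→0 °C: 178·2.09·12.9 = 4799.1
  latent heat to melt: 178·334 = 59452
  meltwater 0→T: 178·4.18·T = 744.04 T
  water: 2378.4(T − 60.3)
3122.5 T = 143419 − 64251 = 79168
T ≈ 25.35 °C (positive, so assuming full melt was valid).

T_f ≈ 25.4 °C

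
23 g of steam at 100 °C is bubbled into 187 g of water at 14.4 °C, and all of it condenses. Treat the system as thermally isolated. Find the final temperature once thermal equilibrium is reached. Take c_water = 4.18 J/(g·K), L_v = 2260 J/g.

Conservation of energy gives ΣQ = 0:
steam→water at 100 °C releases m L_v = 23×2260 = 51980
  condensate cools 100→T: 23×4.18×(T − 100) = 96.14(T − 100)
  original water: 781.66(T − 14.4)
877.8 T = 51980 + 9614 + 11256 = 72850
T ≈ 82.99 °C (< 100 °C, so full condensation is consistent).

T_f ≈ 83.0 °C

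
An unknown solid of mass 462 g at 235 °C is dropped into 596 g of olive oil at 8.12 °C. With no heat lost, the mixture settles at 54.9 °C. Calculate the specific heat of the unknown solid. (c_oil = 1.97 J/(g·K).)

Net heat exchanged in the isolated system is zero:
462×c×(54.9 − 235) + 596×1.97×(54.9 − 8.12) = 0
-83206 c = -54925
c = -54925/-83206 ≈ 0.6601 J/(g·K)

c ≈ 0.66 J/(g·K)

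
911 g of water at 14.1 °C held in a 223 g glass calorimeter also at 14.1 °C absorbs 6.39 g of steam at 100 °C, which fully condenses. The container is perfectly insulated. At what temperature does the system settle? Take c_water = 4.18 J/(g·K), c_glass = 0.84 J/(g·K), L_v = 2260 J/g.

T_f ≈ 18.3 °C

Net heat exchanged in the isolated system is zero:
latent heat released on condensation: 6.39·2260 = 14441
  condensate cools 100→T: 6.39·4.18·(T − 100) = 26.71(T − 100)
  original water: 3808(T − 14.1)
  glass cup: 223·0.84·(T − 14.1) = 187.32(T − 14.1)
4022 T = 14441 + 2671 + 56334 = 73446
T ≈ 18.26 °C — below 100 °C, confirming all the steam condensed.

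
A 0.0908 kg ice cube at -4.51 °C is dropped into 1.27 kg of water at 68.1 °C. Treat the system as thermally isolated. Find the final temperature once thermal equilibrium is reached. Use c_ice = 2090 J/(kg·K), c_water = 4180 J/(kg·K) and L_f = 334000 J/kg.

T_f ≈ 58.1 °C

Heat gained plus heat lost sum to zero:
ice -4.51→0 °C: 0.0908×2090×4.51 = 855.87; latent heat to melt: 0.0908×334000 = 30327; meltwater 0→T: 0.0908×4180×T = 379.54 T; water: 5308.6(T − 68.1)
5688.1 T = 361516 − 31183 = 330333
T ≈ 58.07 °C. Since T > 0 °C, the all-ice-melts assumption holds.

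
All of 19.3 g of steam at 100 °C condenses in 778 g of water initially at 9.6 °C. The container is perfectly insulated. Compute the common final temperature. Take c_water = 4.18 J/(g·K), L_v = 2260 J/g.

T_f ≈ 24.9 °C

Sum of m c ΔT and latent-heat terms is zero:
latent heat released on condensation: 19.3·2260 = 43618; condensed water 100 °C→T: 80.67(T − 100); original water: 3252(T − 9.6)
3332.7 T = 43618 + 8067.4 + 31220 = 82905
T ≈ 24.88 °C — below 100 °C, confirming all the steam condensed.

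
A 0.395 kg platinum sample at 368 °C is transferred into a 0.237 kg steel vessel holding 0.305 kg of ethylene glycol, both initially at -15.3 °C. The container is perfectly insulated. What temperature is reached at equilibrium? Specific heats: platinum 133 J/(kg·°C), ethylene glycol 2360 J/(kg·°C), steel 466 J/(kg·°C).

Energy conservation, ΣQ = 0:
0.395×133×(T − 368) + 0.305×2360×(T − (-15.3)) + 0.237×466×(T − (-15.3)) = 0
882.78 T = 6630.2
T ≈ 7.51 °C

T_f ≈ 7.5 °C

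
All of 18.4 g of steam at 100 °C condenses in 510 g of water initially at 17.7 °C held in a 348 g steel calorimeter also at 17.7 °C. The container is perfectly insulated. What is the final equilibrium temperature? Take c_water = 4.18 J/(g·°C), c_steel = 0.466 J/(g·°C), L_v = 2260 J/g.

T_f ≈ 37.9 °C

Energy balance with sensible and latent terms:
latent heat released on condensation: 18.4×2260 = 41584
  condensate cools 100→T: 18.4×4.18×(T − 100) = 76.91(T − 100)
  water warms: 510×4.18×(T − 17.7) = 2131.8(T − 17.7)
  steel cup: 348×0.466×(T − 17.7) = 162.17(T − 17.7)
2370.9 T = 41584 + 7691.2 + 40603 = 89878
T ≈ 37.91 °C (< 100 °C, so full condensation is consistent).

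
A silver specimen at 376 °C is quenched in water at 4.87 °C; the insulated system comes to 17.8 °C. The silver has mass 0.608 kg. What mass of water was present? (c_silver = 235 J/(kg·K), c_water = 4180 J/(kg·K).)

m ≈ 0.947 kg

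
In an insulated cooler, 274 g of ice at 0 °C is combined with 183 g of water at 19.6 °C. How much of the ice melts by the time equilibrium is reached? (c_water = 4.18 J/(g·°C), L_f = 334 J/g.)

m_melted ≈ 44.9 g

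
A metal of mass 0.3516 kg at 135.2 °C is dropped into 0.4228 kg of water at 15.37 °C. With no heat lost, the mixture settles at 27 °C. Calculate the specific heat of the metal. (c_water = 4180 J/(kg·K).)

c ≈ 540 J/(kg·K)

m_s c (T_s − T_f) = m_water c_water (T_f − T_0):
0.3516·c·(135.2 − 27) = 0.4228·4180·(27 − 15.37)
38.04 c = 20554  ⇒  c ≈ 540.3 J/(kg·K)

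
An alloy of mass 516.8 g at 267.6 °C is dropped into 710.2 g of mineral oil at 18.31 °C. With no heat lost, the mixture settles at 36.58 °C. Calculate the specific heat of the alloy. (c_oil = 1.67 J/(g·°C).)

Net heat exchanged in the isolated system is zero:
516.8×c×(36.58 − 267.6) + 710.2×1.67×(36.58 − 18.31) = 0
-119391 c = -21669
c = -21669/-119391 ≈ 0.1815 J/(g·°C)

c ≈ 0.181 J/(g·°C)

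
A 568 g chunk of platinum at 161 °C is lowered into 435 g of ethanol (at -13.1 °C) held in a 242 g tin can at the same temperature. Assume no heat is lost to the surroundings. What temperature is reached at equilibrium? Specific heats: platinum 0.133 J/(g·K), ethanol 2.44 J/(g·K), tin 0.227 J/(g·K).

T_f ≈ -2.1 °C

Taking heat into each body as positive, Σ m c ΔT = 0:
568×0.133×(T − 161) + 435×2.44×(T − (-13.1)) + 242×0.227×(T − (-13.1)) = 0
75.54(T − 161) + 1061.4(T − (-13.1)) + 54.93(T − (-13.1)) = 0
1191.9 T = -2461.4
T ≈ -2.07 °C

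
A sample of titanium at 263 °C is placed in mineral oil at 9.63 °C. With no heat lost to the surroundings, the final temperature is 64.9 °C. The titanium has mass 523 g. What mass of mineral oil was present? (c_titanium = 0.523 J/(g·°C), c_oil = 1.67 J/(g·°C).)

Heat lost by the titanium = heat gained by the oil:
523×0.523×(263 − 64.9) = m×1.67×(64.9 − 9.63)
92.3 m = 54186  ⇒  m ≈ 587.1 g

m ≈ 587 g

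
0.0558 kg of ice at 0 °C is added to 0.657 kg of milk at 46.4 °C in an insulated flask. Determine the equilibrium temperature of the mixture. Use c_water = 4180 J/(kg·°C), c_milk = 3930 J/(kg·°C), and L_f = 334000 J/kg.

Energy conservation, ΣQ = 0:
melt ice: 0.0558·334000 = 18637; warm the meltwater: 233.24 T; milk: 2582(T − 46.4)
2815.3 T = 119805 − 18637 = 101168
T ≈ 35.94 °C (positive, so assuming full melt was valid).

T_f ≈ 35.9 °C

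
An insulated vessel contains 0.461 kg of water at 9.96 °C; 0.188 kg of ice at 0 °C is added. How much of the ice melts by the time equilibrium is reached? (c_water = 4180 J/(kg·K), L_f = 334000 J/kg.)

m_melted ≈ 0.0575 kg

Heat available from the water dropping to 0 °C: 0.461·4180·9.96 = 19193 J.
Melting all 0.188 kg of ice would need 0.188·334000 = 62792 J.
19193 J < 62792 J, so only part of the ice melts and the system sits at 0 °C.
m_melt = 19193 / L_f = 0.05746 kg.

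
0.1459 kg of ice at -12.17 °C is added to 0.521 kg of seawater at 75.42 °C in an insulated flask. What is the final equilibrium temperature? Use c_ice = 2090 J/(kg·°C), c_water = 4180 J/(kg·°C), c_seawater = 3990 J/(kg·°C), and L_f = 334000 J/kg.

Sum of m c ΔT and latent-heat terms is zero:
warm ice to 0 °C: 0.1459×2090×(0 − (-12.17)) = 3711
  fusion: m_ice L_f = 0.1459×334000 = 48731
  warm the meltwater: 609.86 T
  seawater cools: 0.521×3990×(T − 75.42) = 2078.8(T − 75.42)
2688.7 T = 156782 − 52442 = 104341
T ≈ 38.81 °C. Since T > 0 °C, the all-ice-melts assumption holds.

T_f ≈ 38.8 °C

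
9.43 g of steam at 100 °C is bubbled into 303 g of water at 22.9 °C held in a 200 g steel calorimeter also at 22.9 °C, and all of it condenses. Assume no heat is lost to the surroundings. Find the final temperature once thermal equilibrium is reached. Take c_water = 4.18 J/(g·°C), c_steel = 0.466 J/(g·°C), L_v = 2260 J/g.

T_f ≈ 40.3 °C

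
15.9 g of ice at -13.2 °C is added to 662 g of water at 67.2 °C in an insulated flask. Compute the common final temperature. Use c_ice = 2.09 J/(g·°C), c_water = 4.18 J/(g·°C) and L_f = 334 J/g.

T_f ≈ 63.6 °C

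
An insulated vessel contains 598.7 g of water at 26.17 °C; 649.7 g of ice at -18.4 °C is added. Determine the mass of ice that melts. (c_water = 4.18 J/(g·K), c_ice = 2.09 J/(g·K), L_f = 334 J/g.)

m_melted ≈ 121 g

Water can give up m c ΔT = 598.7·4.18·26.17 = 65492 J before reaching 0 °C.
Warming the ice to 0 °C takes 649.7·2.09·18.4 = 24985 J, leaving 40507 J for melting.
Melting all 649.7 g of ice would need 649.7·334 = 217000 J.
40507 J < 217000 J, so only part of the ice melts and the system sits at 0 °C.
Mass melted = 40507/334 ≈ 121.3 g.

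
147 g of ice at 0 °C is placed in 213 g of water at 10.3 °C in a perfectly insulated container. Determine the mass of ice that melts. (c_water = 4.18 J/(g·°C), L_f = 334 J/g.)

m_melted ≈ 27.5 g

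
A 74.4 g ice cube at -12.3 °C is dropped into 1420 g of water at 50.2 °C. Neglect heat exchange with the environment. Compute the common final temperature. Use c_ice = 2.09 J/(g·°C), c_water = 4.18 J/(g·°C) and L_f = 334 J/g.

T_f ≈ 43.4 °C

Net heat exchanged in the isolated system is zero:
ice -12.3→0 °C: 74.4·2.09·12.3 = 1912.6; melt ice: 74.4·334 = 24850; meltwater 0→T: 74.4·4.18·T = 310.99 T; water cools: 1420·4.18·(T − 50.2) = 5935.6(T − 50.2)
6246.6 T = 297967 − 26762 = 271205
T ≈ 43.42 °C (positive, so assuming full melt was valid).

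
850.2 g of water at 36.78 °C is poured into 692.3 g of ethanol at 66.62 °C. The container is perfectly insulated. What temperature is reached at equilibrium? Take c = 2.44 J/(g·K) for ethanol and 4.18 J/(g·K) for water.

Conservation of energy gives ΣQ = 0:
692.3×2.44×(T − 66.62) + 850.2×4.18×(T − 36.78) = 0
5243 T = 243245
T = 243245 / 5243 = 46.4 °C

T_f ≈ 46.4 °C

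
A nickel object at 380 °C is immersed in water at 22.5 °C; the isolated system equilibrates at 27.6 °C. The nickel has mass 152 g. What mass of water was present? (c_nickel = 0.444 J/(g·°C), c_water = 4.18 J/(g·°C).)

m ≈ 1120 g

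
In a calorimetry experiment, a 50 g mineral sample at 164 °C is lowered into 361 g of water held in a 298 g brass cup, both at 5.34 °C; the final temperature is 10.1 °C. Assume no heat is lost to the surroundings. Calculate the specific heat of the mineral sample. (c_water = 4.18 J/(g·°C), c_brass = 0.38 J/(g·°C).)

Net heat exchanged in the isolated system is zero:
50·c·(10.1 − 164) + 361·4.18·(10.1 − 5.34) + 298·0.38·(10.1 − 5.34) = 0
-7695 c = -7721.8
c = -7721.8/-7695 ≈ 1.003 J/(g·°C)

c ≈ 1 J/(g·°C)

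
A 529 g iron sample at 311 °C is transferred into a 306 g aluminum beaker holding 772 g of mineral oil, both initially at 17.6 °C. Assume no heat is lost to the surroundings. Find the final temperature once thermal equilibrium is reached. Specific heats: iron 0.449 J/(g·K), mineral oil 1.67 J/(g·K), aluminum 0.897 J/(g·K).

T_f ≈ 56.3 °C

Setting the total heat transfer to zero:
529·0.449·(T − 311) + 772·1.67·(T − 17.6) + 306·0.897·(T − 17.6) = 0
237.52(T − 311) + 1289.2(T − 17.6) + 274.48(T − 17.6) = 0
(237.52 + 1289.2 + 274.48) T = 237.52·311 + 1289.2·17.6 + 274.48·17.6
T = 101391/1801.2 ≈ 56.29 °C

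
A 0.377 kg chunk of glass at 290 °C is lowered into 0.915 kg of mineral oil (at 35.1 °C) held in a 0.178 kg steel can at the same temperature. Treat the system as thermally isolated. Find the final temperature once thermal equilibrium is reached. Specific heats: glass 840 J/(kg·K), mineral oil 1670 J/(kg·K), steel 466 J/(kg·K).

Setting the total heat transfer to zero:
0.377·840·(T − 290) + 0.915·1670·(T − 35.1) + 0.178·466·(T − 35.1) = 0
1927.7 T = 148383
T = 148383 / 1927.7 = 77 °C

T_f ≈ 77.0 °C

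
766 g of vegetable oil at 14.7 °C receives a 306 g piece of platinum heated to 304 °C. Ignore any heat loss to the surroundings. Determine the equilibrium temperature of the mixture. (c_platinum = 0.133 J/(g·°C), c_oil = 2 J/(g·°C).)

T_f ≈ 22.2 °C

With ΣQ=0 the equilibrium temperature is the m·c-weighted mean:
T_f = (40.7*304 + 1532*14.7) / (40.7 + 1532)
    = 34893 / 1572.7 ≈ 22.19 °C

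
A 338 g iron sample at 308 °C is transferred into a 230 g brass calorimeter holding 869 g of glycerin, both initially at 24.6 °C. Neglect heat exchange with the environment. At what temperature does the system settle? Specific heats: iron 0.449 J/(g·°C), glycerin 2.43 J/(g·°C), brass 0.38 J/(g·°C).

T_f ≈ 42.9 °C

Net heat exchanged in the isolated system is zero:
338·0.449·(T − 308) + 869·2.43·(T − 24.6) + 230·0.38·(T − 24.6) = 0
151.76(T − 308) + 2111.7(T − 24.6) + 87.4(T − 24.6) = 0
(151.76 + 2111.7 + 87.4) T = 151.76·308 + 2111.7·24.6 + 87.4·24.6
T ≈ 42.90 °C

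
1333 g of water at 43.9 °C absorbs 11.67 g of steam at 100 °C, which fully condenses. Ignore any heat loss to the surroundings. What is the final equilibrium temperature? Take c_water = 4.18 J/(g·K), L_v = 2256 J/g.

Energy balance with sensible and latent terms:
condense steam: −11.67×2256 = −26328; condensate cools 100→T: 11.67×4.18×(T − 100) = 48.78(T − 100); original water: 5571.9(T − 43.9)
5620.7 T = 26328 + 4878.1 + 244608 = 275814
T ≈ 49.07 °C — below 100 °C, confirming all the steam condensed.

T_f ≈ 49.1 °C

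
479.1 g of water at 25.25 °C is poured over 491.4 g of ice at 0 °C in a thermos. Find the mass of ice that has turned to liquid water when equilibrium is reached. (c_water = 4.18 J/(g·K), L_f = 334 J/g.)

m_melted ≈ 151 g

Cooling the water to 0 °C releases 479.1×4.18×25.25 = 50567 J.
Fully melting the ice requires m_ice L_f = 491.4×334 = 164128 J.
That's not enough to melt it all — equilibrium is at 0 °C with ice remaining.
m_melt = 50567 / L_f = 151.4 g.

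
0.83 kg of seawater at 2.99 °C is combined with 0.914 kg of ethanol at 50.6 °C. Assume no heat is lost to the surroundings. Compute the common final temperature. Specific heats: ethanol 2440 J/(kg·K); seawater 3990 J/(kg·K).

T_f ≈ 22.1 °C

Heat gained plus heat lost sum to zero:
0.914*2440*(T − 50.6) + 0.83*3990*(T − 2.99) = 0
2230.2(T − 50.6) + 3311.7(T − 2.99) = 0
(2230.2 + 3311.7) T = 2230.2*50.6 + 3311.7*2.99
T = 122748 / 5541.9 = 22.1 °C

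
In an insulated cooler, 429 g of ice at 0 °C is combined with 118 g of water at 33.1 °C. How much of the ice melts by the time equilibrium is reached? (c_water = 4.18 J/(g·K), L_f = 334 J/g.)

m_melted ≈ 48.9 g

Heat available from the water dropping to 0 °C: 118·4.18·33.1 = 16326 J.
Fully melting the ice requires m_ice L_f = 429·334 = 143286 J.
Since 16326 < 143286 J, not all the ice melts; equilibrium is at 0 °C.
Mass melted = 16326/334 ≈ 48.88 g.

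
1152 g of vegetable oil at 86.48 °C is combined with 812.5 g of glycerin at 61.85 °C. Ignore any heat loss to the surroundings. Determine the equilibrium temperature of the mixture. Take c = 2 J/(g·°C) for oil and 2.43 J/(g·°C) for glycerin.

Heat lost by the oil equals heat gained by the glycerin:
1152*2*(86.48 − T) = 812.5*2.43*(T − 61.85)
2304(86.48 − T) = 1974.4(T − 61.85)
4278.4 T = 321365  ⇒  T ≈ 75.11 °C

T_f ≈ 75.1 °C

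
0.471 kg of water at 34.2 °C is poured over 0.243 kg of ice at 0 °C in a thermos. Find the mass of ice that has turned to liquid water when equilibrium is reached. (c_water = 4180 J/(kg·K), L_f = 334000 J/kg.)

Heat available from the water dropping to 0 °C: 0.471×4180×34.2 = 67332 J.
Melting all 0.243 kg of ice would need 0.243×334000 = 81162 J.
67332 J < 81162 J, so only part of the ice melts and the system sits at 0 °C.
m_melt = 67332 / L_f = 0.2016 kg.

m_melted ≈ 0.202 kg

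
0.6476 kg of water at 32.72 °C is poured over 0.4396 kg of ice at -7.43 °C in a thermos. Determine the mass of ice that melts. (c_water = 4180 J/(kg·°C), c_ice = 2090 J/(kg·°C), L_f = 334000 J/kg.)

m_melted ≈ 0.245 kg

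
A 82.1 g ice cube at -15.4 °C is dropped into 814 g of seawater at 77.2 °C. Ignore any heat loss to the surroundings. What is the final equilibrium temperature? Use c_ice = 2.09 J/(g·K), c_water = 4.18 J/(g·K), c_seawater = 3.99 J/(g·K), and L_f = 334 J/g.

Setting the total heat transfer to zero:
ice -15.4→0 °C: 82.1·2.09·15.4 = 2642.5
  melt ice: 82.1·334 = 27421
  meltwater 0→T: 82.1·4.18·T = 343.18 T
  seawater cools: 814·3.99·(T − 77.2) = 3247.9(T − 77.2)
3591 T = 250735 − 30064 = 220671
T ≈ 61.45 °C (positive, so assuming full melt was valid).

T_f ≈ 61.5 °C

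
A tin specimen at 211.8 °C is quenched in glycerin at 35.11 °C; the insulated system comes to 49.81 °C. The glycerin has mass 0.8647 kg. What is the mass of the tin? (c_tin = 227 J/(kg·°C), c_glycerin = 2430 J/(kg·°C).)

m ≈ 0.84 kg

Conservation of energy gives ΣQ = 0:
m·227·(49.81 − 211.8) + 0.8647·2430·(49.81 − 35.11) = 0
-36772 m = -30888
m = -30888/-36772 ≈ 0.84 kg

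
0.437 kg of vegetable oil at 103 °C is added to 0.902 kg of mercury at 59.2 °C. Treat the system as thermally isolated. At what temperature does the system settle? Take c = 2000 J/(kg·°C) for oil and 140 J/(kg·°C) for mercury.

T_f ≈ 97.5 °C

T_f = Σ m_i c_i T_i / Σ m_i c_i:
T_f = (874*103 + 126.28*59.2) / (874 + 126.28)
    = 97498 / 1000.3 ≈ 97.47 °C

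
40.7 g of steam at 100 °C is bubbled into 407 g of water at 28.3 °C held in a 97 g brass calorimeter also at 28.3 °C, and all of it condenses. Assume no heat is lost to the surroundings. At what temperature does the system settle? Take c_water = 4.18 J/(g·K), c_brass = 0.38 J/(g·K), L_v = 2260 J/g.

Conservation of energy gives ΣQ = 0:
latent heat released on condensation: 40.7·2260 = 91982
  condensed water 100 °C→T: 170.13(T − 100)
  original water: 1701.3(T − 28.3)
  cup: 36.86(T − 28.3)
1908.2 T = 91982 + 17013 + 49189 = 158183
T ≈ 82.89 °C — below 100 °C, confirming all the steam condensed.

T_f ≈ 82.9 °C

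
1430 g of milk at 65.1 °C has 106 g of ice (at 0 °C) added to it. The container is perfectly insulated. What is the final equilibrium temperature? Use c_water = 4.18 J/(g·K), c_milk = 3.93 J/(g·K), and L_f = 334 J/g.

Energy conservation, ΣQ = 0:
fusion: m_ice L_f = 106×334 = 35404; warm the meltwater: 443.08 T; milk cools: 1430×3.93×(T − 65.1) = 5619.9(T − 65.1)
6063 T = 365855 − 35404 = 330451
T ≈ 54.50 °C. Since T > 0 °C, the all-ice-melts assumption holds.

T_f ≈ 54.5 °C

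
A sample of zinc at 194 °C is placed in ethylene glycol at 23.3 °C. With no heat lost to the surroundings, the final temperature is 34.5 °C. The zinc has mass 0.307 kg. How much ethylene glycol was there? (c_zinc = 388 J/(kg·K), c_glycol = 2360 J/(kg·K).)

m ≈ 0.719 kg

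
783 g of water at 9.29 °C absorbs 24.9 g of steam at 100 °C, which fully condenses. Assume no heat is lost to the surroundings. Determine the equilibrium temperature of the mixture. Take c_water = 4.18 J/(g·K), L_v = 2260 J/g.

Sum of m c ΔT and latent-heat terms is zero:
latent heat released on condensation: 24.9×2260 = 56274; condensate cools 100→T: 24.9×4.18×(T − 100) = 104.08(T − 100); water warms: 783×4.18×(T − 9.29) = 3272.9(T − 9.29)
3377 T = 56274 + 10408 + 30406 = 97088
T ≈ 28.75 °C — below 100 °C, confirming all the steam condensed.

T_f ≈ 28.7 °C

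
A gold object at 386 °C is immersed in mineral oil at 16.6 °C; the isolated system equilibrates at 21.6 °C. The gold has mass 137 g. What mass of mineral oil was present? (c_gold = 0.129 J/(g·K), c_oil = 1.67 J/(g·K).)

Heat lost by the gold = heat gained by the oil:
137·0.129·(386 − 21.6) = m·1.67·(21.6 − 16.6)
8.35 m = 6440  ⇒  m ≈ 771.3 g

m ≈ 771 g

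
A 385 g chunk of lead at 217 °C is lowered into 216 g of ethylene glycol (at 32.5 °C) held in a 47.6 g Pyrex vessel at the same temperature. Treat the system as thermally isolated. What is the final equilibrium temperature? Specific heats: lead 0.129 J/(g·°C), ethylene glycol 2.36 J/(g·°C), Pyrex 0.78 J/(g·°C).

T_f is the heat-capacity-weighted average of the initial temperatures:
T_f = (49.66·217 + 509.76·32.5 + 37.13·32.5) / (49.66 + 509.76 + 37.13)
    = 28551 / 596.55 ≈ 47.86 °C

T_f ≈ 47.9 °C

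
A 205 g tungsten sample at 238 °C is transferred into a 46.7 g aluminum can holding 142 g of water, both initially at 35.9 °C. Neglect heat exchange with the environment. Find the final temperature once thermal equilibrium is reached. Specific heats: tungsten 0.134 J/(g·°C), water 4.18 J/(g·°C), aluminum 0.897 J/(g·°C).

T_f ≈ 44.3 °C

With ΣQ=0 the equilibrium temperature is the m·c-weighted mean:
T_f = (27.47×238 + 593.56×35.9 + 41.89×35.9) / (27.47 + 593.56 + 41.89)
    = 29351 / 662.92 ≈ 44.27 °C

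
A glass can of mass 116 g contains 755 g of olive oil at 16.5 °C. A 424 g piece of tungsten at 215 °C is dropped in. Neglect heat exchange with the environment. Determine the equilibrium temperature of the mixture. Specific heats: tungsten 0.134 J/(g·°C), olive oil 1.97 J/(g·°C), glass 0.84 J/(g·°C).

T_f ≈ 23.4 °C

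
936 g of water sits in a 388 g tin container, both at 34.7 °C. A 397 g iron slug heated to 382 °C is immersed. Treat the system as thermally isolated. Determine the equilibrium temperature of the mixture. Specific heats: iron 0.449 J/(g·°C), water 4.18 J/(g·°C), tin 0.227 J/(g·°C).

Taking heat into each body as positive, Σ m c ΔT = 0:
397·0.449·(T − 382) + 936·4.18·(T − 34.7) + 388·0.227·(T − 34.7) = 0
178.25(T − 382) + 3912.5(T − 34.7) + 88.08(T − 34.7) = 0
4178.8 T = 206912
T = 206912 / 4178.8 = 49.5 °C

T_f ≈ 49.5 °C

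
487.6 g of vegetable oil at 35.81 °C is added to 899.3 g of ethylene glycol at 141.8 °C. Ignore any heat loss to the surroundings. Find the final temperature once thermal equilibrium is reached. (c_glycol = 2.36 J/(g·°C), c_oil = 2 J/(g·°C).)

T_f ≈ 108.4 °C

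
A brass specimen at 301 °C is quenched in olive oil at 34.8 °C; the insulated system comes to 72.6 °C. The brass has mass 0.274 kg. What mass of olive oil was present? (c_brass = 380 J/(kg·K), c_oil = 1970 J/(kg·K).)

m ≈ 0.319 kg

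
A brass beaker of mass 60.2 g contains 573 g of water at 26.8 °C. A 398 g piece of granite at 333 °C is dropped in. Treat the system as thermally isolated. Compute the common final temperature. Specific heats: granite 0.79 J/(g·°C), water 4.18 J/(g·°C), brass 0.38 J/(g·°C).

T_f ≈ 62.0 °C

T_f is the heat-capacity-weighted average of the initial temperatures:
T_f = (314.42·333 + 2395.1·26.8 + 22.88·26.8) / (314.42 + 2395.1 + 22.88)
    = 169505 / 2732.4 ≈ 62.03 °C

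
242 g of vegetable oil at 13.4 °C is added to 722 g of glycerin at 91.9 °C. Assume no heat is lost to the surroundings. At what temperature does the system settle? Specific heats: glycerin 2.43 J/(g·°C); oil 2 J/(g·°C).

Heat gained plus heat lost sum to zero:
722×2.43×(T − 91.9) + 242×2×(T − 13.4) = 0
(1754.5 + 484) T = 1754.5×91.9 + 484×13.4
T = 167720/2238.5 ≈ 74.93 °C

T_f ≈ 74.9 °C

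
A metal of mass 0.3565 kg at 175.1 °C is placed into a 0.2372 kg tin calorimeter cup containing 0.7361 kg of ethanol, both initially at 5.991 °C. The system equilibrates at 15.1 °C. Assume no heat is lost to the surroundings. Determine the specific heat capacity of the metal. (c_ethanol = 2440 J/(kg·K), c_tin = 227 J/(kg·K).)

c ≈ 295 J/(kg·K)

Heat gained plus heat lost sum to zero:
0.3565×c×(15.1 − 175.1) + 0.7361×2440×(15.1 − 5.991) + 0.2372×227×(15.1 − 5.991) = 0
-57.04 c = -16851
c = -16851/-57.04 ≈ 295.4 J/(kg·K)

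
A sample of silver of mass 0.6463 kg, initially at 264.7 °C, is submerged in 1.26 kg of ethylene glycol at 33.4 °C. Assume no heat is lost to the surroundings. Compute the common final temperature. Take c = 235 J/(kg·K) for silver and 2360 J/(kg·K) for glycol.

Let T be the final temperature. ΣQ_i = 0:
0.6463×235×(T − 264.7) + 1.26×2360×(T − 33.4) = 0
(151.88 + 2973.6) T = 151.88×264.7 + 2973.6×33.4
T ≈ 44.64 °C

T_f ≈ 44.6 °C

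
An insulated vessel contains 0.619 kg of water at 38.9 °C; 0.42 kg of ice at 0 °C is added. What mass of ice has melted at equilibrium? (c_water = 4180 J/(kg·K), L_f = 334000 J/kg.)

m_melted ≈ 0.301 kg

Water can give up m c ΔT = 0.619·4180·38.9 = 100651 J before reaching 0 °C.
Melting all 0.42 kg of ice would need 0.42·334000 = 140280 J.
Since 100651 < 140280 J, not all the ice melts; equilibrium is at 0 °C.
Mass melted = 100651/334000 ≈ 0.3013 kg.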